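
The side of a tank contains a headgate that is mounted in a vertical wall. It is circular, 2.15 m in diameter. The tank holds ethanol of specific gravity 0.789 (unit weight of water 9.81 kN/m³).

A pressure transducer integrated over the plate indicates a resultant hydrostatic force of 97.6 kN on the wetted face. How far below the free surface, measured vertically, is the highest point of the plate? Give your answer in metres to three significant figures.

γ = 0.789 × 9.81 = 7.74009 kN/m³.
A = π(1.075)² = 3.6305 m².
From F = γ·h_c·A, the centroid depth is h_c = 97.6/(7.74009 × 3.6305) = 3.47326 m.
The centroid is at the centre, 1.075 m below the top of the plate, so the highest point sits at h_top = 3.47326 − 1.075 = 2.39826 m below the surface.

d_top ≈ 2.40 m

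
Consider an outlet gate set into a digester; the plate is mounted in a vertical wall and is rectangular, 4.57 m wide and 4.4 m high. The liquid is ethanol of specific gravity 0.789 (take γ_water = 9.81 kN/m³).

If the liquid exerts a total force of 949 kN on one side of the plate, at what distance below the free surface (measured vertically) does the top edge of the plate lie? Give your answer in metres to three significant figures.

γ = 0.789 × 9.81 = 7.74009 kN/m³.
A = 4.57 × 4.4 = 20.108 m².
From F = γ·h_c·A, the centroid depth is h_c = 949/(7.74009 × 20.108) = 6.09749 m.
The centroid lies 4.4/2 = 2.2 m below the top edge, so the top edge sits at h_top = 6.09749 − 2.2 = 3.89749 m below the surface.

d_top ≈ 3.90 m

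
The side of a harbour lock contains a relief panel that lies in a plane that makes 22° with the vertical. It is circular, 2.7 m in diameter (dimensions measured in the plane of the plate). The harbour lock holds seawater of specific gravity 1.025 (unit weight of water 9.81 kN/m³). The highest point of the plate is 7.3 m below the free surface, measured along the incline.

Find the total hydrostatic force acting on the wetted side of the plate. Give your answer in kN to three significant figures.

γ = 1.025 × 9.81 = 10.05525 kN/m³.
The plate makes 22° with the vertical, i.e. θ = 90° − 22° = 68° to the horizontal. Measuring y along the incline from the free-surface line, vertical depth h = y·sinθ with sinθ = 0.927184.
The centroid is at the centre, 1.35 m below the top of the plate, so y_c = 7.3 + 1.35 = 8.65 m and h_c = 8.65 × 0.927184 = 8.02014 m.
A = π(1.35)² = 5.72555 m².
Resultant F = γ·h_c·A = 10.05525 × 8.02014 × 5.72555 = 461.734 kN.

F ≈ 462 kN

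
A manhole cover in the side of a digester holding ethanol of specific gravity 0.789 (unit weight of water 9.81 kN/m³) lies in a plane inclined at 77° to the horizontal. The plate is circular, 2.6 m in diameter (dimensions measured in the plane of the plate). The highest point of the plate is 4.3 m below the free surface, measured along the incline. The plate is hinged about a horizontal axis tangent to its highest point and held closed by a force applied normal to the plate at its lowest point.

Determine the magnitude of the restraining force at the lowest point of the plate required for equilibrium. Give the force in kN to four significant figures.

P ≈ 118.6 kN

γ = 0.789 × 9.81 = 7.74009 kN/m³.
Let θ = 77° be the plate's angle to the horizontal; measure y along the incline from where the plane meets the free surface. Vertical depth h = y·sinθ with sinθ = 0.974370.
The centroid is at the centre, 1.3 m below the top of the plate, so y_c = 4.3 + 1.3 = 5.6 m and h_c = 5.6 × 0.974370 = 5.45647 m.
A = π(1.3)² = 5.30929 m².
Resultant F = γ·h_c·A = 7.74009 × 5.45647 × 5.30929 = 224.23 kN.
I_c = πr⁴/4 = π × 1.3⁴/4 = 2.24318 m⁴.
Centre of pressure: y_p = y_c + I_c/(y_c·A) = 5.6 + 2.24318/(5.6 × 5.30929) = 5.6 + 0.0754466 = 5.67545 m along the plane.
The resultant acts 1.3 + 0.0754466 = 1.37545 m (along the plate) below the hinge at the top edge, so the moment about the hinge is M = F × 1.37545 = 224.23 × 1.37545 = 308.417 kN·m.
A normal force at the bottom, 2.6 m from the hinge, must supply this moment: P = 308.417/2.6 = 118.622 kN.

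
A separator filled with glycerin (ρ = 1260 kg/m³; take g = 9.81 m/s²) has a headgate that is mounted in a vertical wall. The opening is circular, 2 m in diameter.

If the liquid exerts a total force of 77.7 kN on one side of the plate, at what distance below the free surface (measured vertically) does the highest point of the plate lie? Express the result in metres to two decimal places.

d_top ≈ 1.00 m

γ = ρg = 1260 × 9.81 / 1000 = 12.3606 kN/m³.
A = π(1)² = 3.14159 m².
From F = γ·h_c·A, the centroid depth is h_c = 77.7/(12.3606 × 3.14159) = 2.00093 m.
The centroid is at the centre, 1 m below the top of the plate, so the highest point sits at h_top = 2.00093 − 1 = 1.00093 m below the surface.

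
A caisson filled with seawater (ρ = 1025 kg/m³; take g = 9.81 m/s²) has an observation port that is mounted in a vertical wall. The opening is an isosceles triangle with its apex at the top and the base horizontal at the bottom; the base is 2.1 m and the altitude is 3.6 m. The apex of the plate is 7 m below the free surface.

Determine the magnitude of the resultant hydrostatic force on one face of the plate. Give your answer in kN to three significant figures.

γ = ρg = 1025 × 9.81 / 1000 = 10.05525 kN/m³.
With the apex up, the centroid sits 2h/3 = 2 × 3.6/3 = 2.4 m below the apex, so the centroid depth is h_c = 7 + 2.4 = 9.4 m.
A = ½ × 2.1 × 3.6 = 3.78 m².
Resultant F = γ·h_c·A = 10.05525 × 9.4 × 3.78 = 357.283 kN.

F ≈ 357 kN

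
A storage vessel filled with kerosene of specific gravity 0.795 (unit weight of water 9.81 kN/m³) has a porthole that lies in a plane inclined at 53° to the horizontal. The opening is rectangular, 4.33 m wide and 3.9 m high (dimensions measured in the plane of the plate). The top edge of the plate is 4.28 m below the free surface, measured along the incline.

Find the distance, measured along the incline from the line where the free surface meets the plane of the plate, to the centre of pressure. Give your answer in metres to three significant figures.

y_p = 6.43 m

γ = 0.795 × 9.81 = 7.79895 kN/m³.
Let θ = 53° be the plate's angle to the horizontal; measure y along the incline from where the plane meets the free surface. Vertical depth h = y·sinθ with sinθ = 0.798636.
The centroid lies 3.9/2 = 1.95 m below the top edge, so y_c = 4.28 + 1.95 = 6.23 m and h_c = 6.23 × 0.798636 = 4.9755 m.
A = 4.33 × 3.9 = 16.887 m².
Resultant F = γ·h_c·A = 7.79895 × 4.9755 × 16.887 = 655.278 kN.
I_c = b·h³/12 = 4.33 × 3.9³/12 = 21.4043 m⁴.
Centre of pressure: y_p = y_c + I_c/(y_c·A) = 6.23 + 21.4043/(6.23 × 16.887) = 6.23 + 0.203451 = 6.43345 m along the plane.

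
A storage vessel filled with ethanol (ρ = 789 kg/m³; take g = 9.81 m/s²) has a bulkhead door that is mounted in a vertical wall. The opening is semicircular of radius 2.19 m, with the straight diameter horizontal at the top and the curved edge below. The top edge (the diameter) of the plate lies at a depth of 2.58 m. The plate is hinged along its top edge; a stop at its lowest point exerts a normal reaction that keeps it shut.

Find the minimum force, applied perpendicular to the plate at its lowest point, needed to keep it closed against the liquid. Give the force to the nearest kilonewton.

γ = ρg = 789 × 9.81 / 1000 = 7.74009 kN/m³.
The centroid of a semicircle lies 4r/(3π) = 0.929465 m from the diameter, here below the top edge, so the centroid depth is h_c = 2.58 + 0.929465 = 3.50947 m.
A = πr²/2 = π × 2.19²/2 = 7.5337 m².
Resultant F = γ·h_c·A = 7.74009 × 3.50947 × 7.5337 = 204.643 kN.
I_c = (π/8 − 8/(9π))·r⁴ = 0.109757 × 2.19⁴ = 2.52469 m⁴.
Centre of pressure: y_p = y_c + I_c/(y_c·A) = 3.50947 + 2.52469/(3.50947 × 7.5337) = 3.50947 + 0.0954901 = 3.60496 m along the plane.
The resultant acts 0.929465 + 0.0954901 = 1.02496 m (along the plate) below the hinge at the top edge, so the moment about the hinge is M = F × 1.02496 = 204.643 × 1.02496 = 209.751 kN·m.
A normal force at the bottom, 2.19 m from the hinge, must supply this moment: P = 209.751/2.19 = 95.7767 kN.

P ≈ 96 kN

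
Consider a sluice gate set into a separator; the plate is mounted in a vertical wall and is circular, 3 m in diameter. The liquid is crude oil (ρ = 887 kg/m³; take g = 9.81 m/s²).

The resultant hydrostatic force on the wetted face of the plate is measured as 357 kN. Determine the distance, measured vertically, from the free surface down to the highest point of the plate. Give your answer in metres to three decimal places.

γ = ρg = 887 × 9.81 / 1000 = 8.70147 kN/m³.
A = π(1.5)² = 7.06858 m².
From F = γ·h_c·A, the centroid depth is h_c = 357/(8.70147 × 7.06858) = 5.80421 m.
The centroid is at the centre, 1.5 m below the top of the plate, so the highest point sits at h_top = 5.80421 − 1.5 = 4.30421 m below the surface.

d_top ≈ 4.304 m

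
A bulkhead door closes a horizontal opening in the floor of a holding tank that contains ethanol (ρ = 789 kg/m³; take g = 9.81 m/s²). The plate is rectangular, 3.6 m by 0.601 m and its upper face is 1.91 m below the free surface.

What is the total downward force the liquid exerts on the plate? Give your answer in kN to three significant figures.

F ≈ 32.0 kN

γ = ρg = 789 × 9.81 / 1000 = 7.74009 kN/m³.
The plate is horizontal, so pressure is uniform at p = γ·h = 7.74009 × 1.91 = 14.7836 kN/m².
A = 3.6 × 0.601 = 2.1636 m².
F = p·A = 14.7836 × 2.1636 = 31.9858 kN.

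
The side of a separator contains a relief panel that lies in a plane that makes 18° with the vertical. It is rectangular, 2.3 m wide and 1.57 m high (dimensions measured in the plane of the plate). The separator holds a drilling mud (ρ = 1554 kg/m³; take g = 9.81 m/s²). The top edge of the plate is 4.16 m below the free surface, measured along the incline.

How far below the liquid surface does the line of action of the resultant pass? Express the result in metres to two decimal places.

h_p = 4.74 m

γ = ρg = 1554 × 9.81 / 1000 = 15.24474 kN/m³.
The plate makes 18° with the vertical, i.e. θ = 90° − 18° = 72° to the horizontal. Measuring y along the incline from the free-surface line, vertical depth h = y·sinθ with sinθ = 0.951057.
The centroid lies 1.57/2 = 0.785 m below the top edge, so y_c = 4.16 + 0.785 = 4.945 m and h_c = 4.945 × 0.951057 = 4.70298 m.
A = 2.3 × 1.57 = 3.611 m².
Resultant F = γ·h_c·A = 15.24474 × 4.70298 × 3.611 = 258.893 kN.
I_c = b·h³/12 = 2.3 × 1.57³/12 = 0.741729 m⁴.
Centre of pressure: y_p = y_c + I_c/(y_c·A) = 4.945 + 0.741729/(4.945 × 3.611) = 4.945 + 0.0415386 = 4.98654 m along the plane.
Vertically, h_p = y_p·sinθ = 4.98654 × 0.951057 = 4.74248 m.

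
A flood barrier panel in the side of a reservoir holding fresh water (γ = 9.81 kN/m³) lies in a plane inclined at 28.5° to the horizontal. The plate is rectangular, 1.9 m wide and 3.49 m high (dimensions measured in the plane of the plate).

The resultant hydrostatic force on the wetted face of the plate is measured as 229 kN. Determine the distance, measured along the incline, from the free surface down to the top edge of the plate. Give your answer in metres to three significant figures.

γ = 9.81 kN/m³.
A = 1.9 × 3.49 = 6.631 m².
From F = γ·h_c·A, the centroid depth is h_c = 229/(9.81 × 6.631) = 3.52036 m.
Let θ = 28.5° be the plate's angle to the horizontal; measure y along the incline from where the plane meets the free surface. Vertical depth h = y·sinθ with sinθ = 0.477159.
Along the incline, y_c = h_c/sinθ = 3.52036/0.477159 = 7.37775 m.
The centroid lies 3.49/2 = 1.745 m below the top edge, so the top edge sits at y_top = 7.37775 − 1.745 = 5.63275 m along the incline.

y_top ≈ 5.63 m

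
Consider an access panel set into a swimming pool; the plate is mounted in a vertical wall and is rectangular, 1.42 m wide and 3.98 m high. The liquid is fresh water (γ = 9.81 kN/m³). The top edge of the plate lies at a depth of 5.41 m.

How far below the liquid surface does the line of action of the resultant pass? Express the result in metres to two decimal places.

γ = 9.81 kN/m³.
The centroid lies 3.98/2 = 1.99 m below the top edge, so the centroid depth is h_c = 5.41 + 1.99 = 7.4 m.
A = 1.42 × 3.98 = 5.6516 m².
Resultant F = γ·h_c·A = 9.81 × 7.4 × 5.6516 = 410.272 kN.
I_c = b·h³/12 = 1.42 × 3.98³/12 = 7.4603 m⁴.
Centre of pressure: y_p = y_c + I_c/(y_c·A) = 7.4 + 7.4603/(7.4 × 5.6516) = 7.4 + 0.178383 = 7.57838 m along the plane.

h_p = 7.58 m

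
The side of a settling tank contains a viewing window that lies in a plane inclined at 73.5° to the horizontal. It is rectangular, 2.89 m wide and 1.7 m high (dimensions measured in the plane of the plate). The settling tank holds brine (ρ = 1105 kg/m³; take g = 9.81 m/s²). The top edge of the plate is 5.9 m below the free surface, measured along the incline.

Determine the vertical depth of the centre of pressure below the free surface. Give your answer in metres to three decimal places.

γ = ρg = 1105 × 9.81 / 1000 = 10.84005 kN/m³.
Let θ = 73.5° be the plate's angle to the horizontal; measure y along the incline from where the plane meets the free surface. Vertical depth h = y·sinθ with sinθ = 0.958820.
The centroid lies 1.7/2 = 0.85 m below the top edge, so y_c = 5.9 + 0.85 = 6.75 m and h_c = 6.75 × 0.958820 = 6.47203 m.
A = 2.89 × 1.7 = 4.913 m².
Resultant F = γ·h_c·A = 10.84005 × 6.47203 × 4.913 = 344.682 kN.
I_c = b·h³/12 = 2.89 × 1.7³/12 = 1.18321 m⁴.
Centre of pressure: y_p = y_c + I_c/(y_c·A) = 6.75 + 1.18321/(6.75 × 4.913) = 6.75 + 0.0356789 = 6.78568 m along the plane.
Vertically, h_p = y_p·sinθ = 6.78568 × 0.958820 = 6.50625 m.

h_p = 6.506 m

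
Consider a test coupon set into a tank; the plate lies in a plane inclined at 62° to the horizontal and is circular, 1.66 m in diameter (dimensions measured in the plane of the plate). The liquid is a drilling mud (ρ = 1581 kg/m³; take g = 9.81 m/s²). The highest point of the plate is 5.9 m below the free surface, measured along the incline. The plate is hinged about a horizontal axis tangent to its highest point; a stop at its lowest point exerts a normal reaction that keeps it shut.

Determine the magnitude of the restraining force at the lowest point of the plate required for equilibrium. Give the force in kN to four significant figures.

γ = ρg = 1581 × 9.81 / 1000 = 15.50961 kN/m³.
Let θ = 62° be the plate's angle to the horizontal; measure y along the incline from where the plane meets the free surface. Vertical depth h = y·sinθ with sinθ = 0.882948.
The centroid is at the centre, 0.83 m below the top of the plate, so y_c = 5.9 + 0.83 = 6.73 m and h_c = 6.73 × 0.882948 = 5.94224 m.
A = π(0.83)² = 2.16424 m².
Resultant F = γ·h_c·A = 15.50961 × 5.94224 × 2.16424 = 199.46 kN.
I_c = πr⁴/4 = π × 0.83⁴/4 = 0.372737 m⁴.
Centre of pressure: y_p = y_c + I_c/(y_c·A) = 6.73 + 0.372737/(6.73 × 2.16424) = 6.73 + 0.0255907 = 6.75559 m along the plane.
The resultant acts 0.83 + 0.0255907 = 0.855591 m (along the plate) below the hinge at the top edge, so the moment about the hinge is M = F × 0.855591 = 199.46 × 0.855591 = 170.656 kN·m.
A normal force at the bottom, 1.66 m from the hinge, must supply this moment: P = 170.656/1.66 = 102.805 kN.

P ≈ 102.8 kN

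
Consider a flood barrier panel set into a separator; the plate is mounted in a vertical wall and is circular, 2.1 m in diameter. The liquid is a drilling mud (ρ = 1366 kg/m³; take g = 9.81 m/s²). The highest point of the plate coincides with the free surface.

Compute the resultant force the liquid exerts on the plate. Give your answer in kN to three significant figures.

γ = ρg = 1366 × 9.81 / 1000 = 13.40046 kN/m³.
The centroid is at the centre, 1.05 m below the top of the plate, so the centroid depth is h_c = 1.05 m.
A = π(1.05)² = 3.46361 m².
Resultant F = γ·h_c·A = 13.40046 × 1.05 × 3.46361 = 48.7347 kN.

F ≈ 48.7 kN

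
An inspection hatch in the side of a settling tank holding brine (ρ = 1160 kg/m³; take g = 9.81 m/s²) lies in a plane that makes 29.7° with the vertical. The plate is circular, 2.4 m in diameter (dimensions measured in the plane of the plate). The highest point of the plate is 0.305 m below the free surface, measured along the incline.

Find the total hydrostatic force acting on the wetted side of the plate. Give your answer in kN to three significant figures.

γ = ρg = 1160 × 9.81 / 1000 = 11.3796 kN/m³.
The plate makes 29.7° with the vertical, i.e. θ = 90° − 29.7° = 60.3° to the horizontal. Measuring y along the incline from the free-surface line, vertical depth h = y·sinθ with sinθ = 0.868632.
The centroid is at the centre, 1.2 m below the top of the plate, so y_c = 0.305 + 1.2 = 1.505 m and h_c = 1.505 × 0.868632 = 1.30729 m.
A = π(1.2)² = 4.52389 m².
Resultant F = γ·h_c·A = 11.3796 × 1.30729 × 4.52389 = 67.2994 kN.

F ≈ 67.3 kN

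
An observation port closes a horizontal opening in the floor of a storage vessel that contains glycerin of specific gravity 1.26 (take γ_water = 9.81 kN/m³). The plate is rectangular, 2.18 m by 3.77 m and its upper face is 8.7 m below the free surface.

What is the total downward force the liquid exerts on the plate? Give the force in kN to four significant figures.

γ = 1.26 × 9.81 = 12.3606 kN/m³.
The plate is horizontal, so pressure is uniform at p = γ·h = 12.3606 × 8.7 = 107.537 kN/m².
A = 2.18 × 3.77 = 8.2186 m².
F = p·A = 107.537 × 8.2186 = 883.804 kN.

F ≈ 883.8 kN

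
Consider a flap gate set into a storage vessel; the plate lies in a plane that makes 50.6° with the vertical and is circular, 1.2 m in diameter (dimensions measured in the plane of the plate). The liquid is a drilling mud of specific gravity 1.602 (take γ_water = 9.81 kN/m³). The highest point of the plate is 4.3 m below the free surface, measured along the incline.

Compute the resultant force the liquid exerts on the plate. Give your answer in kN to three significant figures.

γ = 1.602 × 9.81 = 15.71562 kN/m³.
The plate makes 50.6° with the vertical, i.e. θ = 90° − 50.6° = 39.4° to the horizontal. Measuring y along the incline from the free-surface line, vertical depth h = y·sinθ with sinθ = 0.634731.
The centroid is at the centre, 0.6 m below the top of the plate, so y_c = 4.3 + 0.6 = 4.9 m and h_c = 4.9 × 0.634731 = 3.11018 m.
A = π(0.6)² = 1.13097 m².
Resultant F = γ·h_c·A = 15.71562 × 3.11018 × 1.13097 = 55.28 kN.

F ≈ 55.3 kN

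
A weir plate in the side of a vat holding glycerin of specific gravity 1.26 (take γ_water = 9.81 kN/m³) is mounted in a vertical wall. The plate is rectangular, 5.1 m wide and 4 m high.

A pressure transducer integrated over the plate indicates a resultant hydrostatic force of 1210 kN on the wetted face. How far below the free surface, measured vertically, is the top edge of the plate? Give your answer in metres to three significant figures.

γ = 1.26 × 9.81 = 12.3606 kN/m³.
A = 5.1 × 4 = 20.4 m².
From F = γ·h_c·A, the centroid depth is h_c = 1210/(12.3606 × 20.4) = 4.79861 m.
The centroid lies 4/2 = 2 m below the top edge, so the top edge sits at h_top = 4.79861 − 2 = 2.79861 m below the surface.

d_top ≈ 2.80 m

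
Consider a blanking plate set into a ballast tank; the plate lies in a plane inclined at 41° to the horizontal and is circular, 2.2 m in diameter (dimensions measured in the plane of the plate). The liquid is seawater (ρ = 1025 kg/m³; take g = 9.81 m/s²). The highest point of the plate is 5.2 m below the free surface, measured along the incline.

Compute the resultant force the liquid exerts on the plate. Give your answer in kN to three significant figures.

F ≈ 158 kN

γ = ρg = 1025 × 9.81 / 1000 = 10.05525 kN/m³.
Let θ = 41° be the plate's angle to the horizontal; measure y along the incline from where the plane meets the free surface. Vertical depth h = y·sinθ with sinθ = 0.656059.
The centroid is at the centre, 1.1 m below the top of the plate, so y_c = 5.2 + 1.1 = 6.3 m and h_c = 6.3 × 0.656059 = 4.13317 m.
A = π(1.1)² = 3.80133 m².
Resultant F = γ·h_c·A = 10.05525 × 4.13317 × 3.80133 = 157.983 kN.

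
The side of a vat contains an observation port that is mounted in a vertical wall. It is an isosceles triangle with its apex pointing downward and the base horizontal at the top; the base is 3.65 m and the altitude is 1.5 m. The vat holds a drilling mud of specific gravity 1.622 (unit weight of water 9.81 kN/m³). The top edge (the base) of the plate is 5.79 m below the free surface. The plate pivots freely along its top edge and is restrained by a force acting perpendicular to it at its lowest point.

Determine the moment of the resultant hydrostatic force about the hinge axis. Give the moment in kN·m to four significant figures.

γ = 1.622 × 9.81 = 15.91182 kN/m³.
With the apex down, the centroid sits h/3 = 1.5/3 = 0.5 m below the base (the top edge), so the centroid depth is h_c = 5.79 + 0.5 = 6.29 m.
A = ½ × 3.65 × 1.5 = 2.7375 m².
Resultant F = γ·h_c·A = 15.91182 × 6.29 × 2.7375 = 273.984 kN.
I_c = b·h³/36 = 3.65 × 1.5³/36 = 0.342187 m⁴.
Centre of pressure: y_p = y_c + I_c/(y_c·A) = 6.29 + 0.342187/(6.29 × 2.7375) = 6.29 + 0.0198728 = 6.30987 m along the plane.
The resultant acts 0.5 + 0.0198728 = 0.519873 m (along the plate) below the hinge at the top edge, so the moment about the hinge is M = F × 0.519873 = 273.984 × 0.519873 = 142.437 kN·m.

M ≈ 142.4 kN·m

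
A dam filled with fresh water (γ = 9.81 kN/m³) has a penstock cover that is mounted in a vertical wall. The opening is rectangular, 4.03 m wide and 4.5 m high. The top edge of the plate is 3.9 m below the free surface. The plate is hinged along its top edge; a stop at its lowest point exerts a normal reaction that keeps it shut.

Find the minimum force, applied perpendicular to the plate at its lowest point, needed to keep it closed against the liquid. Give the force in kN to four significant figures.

γ = 9.81 kN/m³.
The centroid lies 4.5/2 = 2.25 m below the top edge, so the centroid depth is h_c = 3.9 + 2.25 = 6.15 m.
A = 4.03 × 4.5 = 18.135 m².
Resultant F = γ·h_c·A = 9.81 × 6.15 × 18.135 = 1094.11 kN.
I_c = b·h³/12 = 4.03 × 4.5³/12 = 30.6028 m⁴.
Centre of pressure: y_p = y_c + I_c/(y_c·A) = 6.15 + 30.6028/(6.15 × 18.135) = 6.15 + 0.27439 = 6.42439 m along the plane.
The resultant acts 2.25 + 0.27439 = 2.52439 m (along the plate) below the hinge at the top edge, so the moment about the hinge is M = F × 2.52439 = 1094.11 × 2.52439 = 2761.96 kN·m.
A normal force at the bottom, 4.5 m from the hinge, must supply this moment: P = 2761.96/4.5 = 613.769 kN.

P ≈ 613.8 kN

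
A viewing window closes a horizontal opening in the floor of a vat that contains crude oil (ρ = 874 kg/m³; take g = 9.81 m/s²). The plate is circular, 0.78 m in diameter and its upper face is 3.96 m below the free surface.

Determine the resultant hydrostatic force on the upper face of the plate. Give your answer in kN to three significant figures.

γ = ρg = 874 × 9.81 / 1000 = 8.57394 kN/m³.
The plate is horizontal, so pressure is uniform at p = γ·h = 8.57394 × 3.96 = 33.9528 kN/m².
A = π(0.39)² = 0.477836 m².
F = p·A = 33.9528 × 0.477836 = 16.2239 kN.

F ≈ 16.2 kN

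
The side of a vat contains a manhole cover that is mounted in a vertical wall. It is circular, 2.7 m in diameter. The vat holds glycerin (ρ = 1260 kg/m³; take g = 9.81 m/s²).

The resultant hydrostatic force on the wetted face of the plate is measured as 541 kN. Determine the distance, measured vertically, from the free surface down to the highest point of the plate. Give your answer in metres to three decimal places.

γ = ρg = 1260 × 9.81 / 1000 = 12.3606 kN/m³.
A = π(1.35)² = 5.72555 m².
From F = γ·h_c·A, the centroid depth is h_c = 541/(12.3606 × 5.72555) = 7.64435 m.
The centroid is at the centre, 1.35 m below the top of the plate, so the highest point sits at h_top = 7.64435 − 1.35 = 6.29435 m below the surface.

d_top ≈ 6.294 m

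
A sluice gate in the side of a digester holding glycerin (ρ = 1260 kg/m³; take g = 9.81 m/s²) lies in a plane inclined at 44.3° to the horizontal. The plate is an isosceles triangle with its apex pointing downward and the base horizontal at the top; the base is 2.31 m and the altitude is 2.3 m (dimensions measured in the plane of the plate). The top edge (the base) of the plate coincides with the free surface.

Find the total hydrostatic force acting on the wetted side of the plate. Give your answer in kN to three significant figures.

F ≈ 17.6 kN

γ = ρg = 1260 × 9.81 / 1000 = 12.3606 kN/m³.
Let θ = 44.3° be the plate's angle to the horizontal; measure y along the incline from where the plane meets the free surface. Vertical depth h = y·sinθ with sinθ = 0.698415.
With the apex down, the centroid sits h/3 = 2.3/3 = 0.766667 m below the base (the top edge), so y_c = 0.766667 m and h_c = 0.766667 × 0.698415 = 0.535452 m.
A = ½ × 2.31 × 2.3 = 2.6565 m².
Resultant F = γ·h_c·A = 12.3606 × 0.535452 × 2.6565 = 17.5821 kN.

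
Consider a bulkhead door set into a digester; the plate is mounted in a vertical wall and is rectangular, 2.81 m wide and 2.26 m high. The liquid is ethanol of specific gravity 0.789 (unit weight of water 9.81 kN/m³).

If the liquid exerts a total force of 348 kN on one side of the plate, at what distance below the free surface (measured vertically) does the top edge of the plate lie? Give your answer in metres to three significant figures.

γ = 0.789 × 9.81 = 7.74009 kN/m³.
A = 2.81 × 2.26 = 6.3506 m².
From F = γ·h_c·A, the centroid depth is h_c = 348/(7.74009 × 6.3506) = 7.07976 m.
The centroid lies 2.26/2 = 1.13 m below the top edge, so the top edge sits at h_top = 7.07976 − 1.13 = 5.94976 m below the surface.

d_top ≈ 5.95 m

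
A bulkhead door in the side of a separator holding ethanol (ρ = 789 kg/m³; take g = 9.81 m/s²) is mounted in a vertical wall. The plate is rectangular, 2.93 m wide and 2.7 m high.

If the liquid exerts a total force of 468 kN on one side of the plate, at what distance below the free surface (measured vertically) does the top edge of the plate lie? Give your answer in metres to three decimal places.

γ = ρg = 789 × 9.81 / 1000 = 7.74009 kN/m³.
A = 2.93 × 2.7 = 7.911 m².
From F = γ·h_c·A, the centroid depth is h_c = 468/(7.74009 × 7.911) = 7.64308 m.
The centroid lies 2.7/2 = 1.35 m below the top edge, so the top edge sits at h_top = 7.64308 − 1.35 = 6.29308 m below the surface.

d_top ≈ 6.293 m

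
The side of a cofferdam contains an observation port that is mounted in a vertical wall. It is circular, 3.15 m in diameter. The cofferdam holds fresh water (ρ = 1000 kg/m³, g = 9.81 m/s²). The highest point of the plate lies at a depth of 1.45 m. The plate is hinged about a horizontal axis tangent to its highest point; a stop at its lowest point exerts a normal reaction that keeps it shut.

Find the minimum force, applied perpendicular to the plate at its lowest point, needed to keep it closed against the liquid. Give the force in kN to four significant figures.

P ≈ 130.7 kN

γ = ρg = 1000 × 9.81 = 9810 N/m³ = 9.81 kN/m³.
The centroid is at the centre, 1.575 m below the top of the plate, so the centroid depth is h_c = 1.45 + 1.575 = 3.025 m.
A = π(1.575)² = 7.79311 m².
Resultant F = γ·h_c·A = 9.81 × 3.025 × 7.79311 = 231.262 kN.
I_c = πr⁴/4 = π × 1.575⁴/4 = 4.83295 m⁴.
Centre of pressure: y_p = y_c + I_c/(y_c·A) = 3.025 + 4.83295/(3.025 × 7.79311) = 3.025 + 0.205011 = 3.23001 m along the plane.
The resultant acts 1.575 + 0.205011 = 1.78001 m (along the plate) below the hinge at the top edge, so the moment about the hinge is M = F × 1.78001 = 231.262 × 1.78001 = 411.649 kN·m.
A normal force at the bottom, 3.15 m from the hinge, must supply this moment: P = 411.649/3.15 = 130.682 kN.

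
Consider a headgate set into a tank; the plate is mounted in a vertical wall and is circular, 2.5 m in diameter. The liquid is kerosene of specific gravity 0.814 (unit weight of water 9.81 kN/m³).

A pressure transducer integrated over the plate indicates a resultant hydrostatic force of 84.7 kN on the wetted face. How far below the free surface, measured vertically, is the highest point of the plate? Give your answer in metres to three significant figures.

d_top ≈ 0.911 m

γ = 0.814 × 9.81 = 7.98534 kN/m³.
A = π(1.25)² = 4.90874 m².
From F = γ·h_c·A, the centroid depth is h_c = 84.7/(7.98534 × 4.90874) = 2.16083 m.
The centroid is at the centre, 1.25 m below the top of the plate, so the highest point sits at h_top = 2.16083 − 1.25 = 0.91083 m below the surface.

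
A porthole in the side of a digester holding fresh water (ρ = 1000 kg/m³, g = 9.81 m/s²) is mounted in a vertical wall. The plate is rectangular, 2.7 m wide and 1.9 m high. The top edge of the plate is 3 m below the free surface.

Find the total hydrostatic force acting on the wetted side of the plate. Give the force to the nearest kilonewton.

F ≈ 199 kN

γ = ρg = 1000 × 9.81 = 9810 N/m³ = 9.81 kN/m³.
The centroid lies 1.9/2 = 0.95 m below the top edge, so the centroid depth is h_c = 3 + 0.95 = 3.95 m.
A = 2.7 × 1.9 = 5.13 m².
Resultant F = γ·h_c·A = 9.81 × 3.95 × 5.13 = 198.785 kN.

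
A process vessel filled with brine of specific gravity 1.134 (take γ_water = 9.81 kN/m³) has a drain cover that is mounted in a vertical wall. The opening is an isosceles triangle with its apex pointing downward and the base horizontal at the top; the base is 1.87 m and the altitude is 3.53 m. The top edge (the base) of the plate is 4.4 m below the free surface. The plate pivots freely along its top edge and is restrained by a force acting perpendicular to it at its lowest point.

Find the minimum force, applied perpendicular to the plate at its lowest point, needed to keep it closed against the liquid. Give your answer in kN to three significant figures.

P ≈ 75.5 kN

γ = 1.134 × 9.81 = 11.12454 kN/m³.
With the apex down, the centroid sits h/3 = 3.53/3 = 1.17667 m below the base (the top edge), so the centroid depth is h_c = 4.4 + 1.17667 = 5.57667 m.
A = ½ × 1.87 × 3.53 = 3.30055 m².
Resultant F = γ·h_c·A = 11.12454 × 5.57667 × 3.30055 = 204.759 kN.
I_c = b·h³/36 = 1.87 × 3.53³/36 = 2.28488 m⁴.
Centre of pressure: y_p = y_c + I_c/(y_c·A) = 5.57667 + 2.28488/(5.57667 × 3.30055) = 5.57667 + 0.124137 = 5.70081 m along the plane.
The resultant acts 1.17667 + 0.124137 = 1.30081 m (along the plate) below the hinge at the top edge, so the moment about the hinge is M = F × 1.30081 = 204.759 × 1.30081 = 266.353 kN·m.
A normal force at the bottom, 3.53 m from the hinge, must supply this moment: P = 266.353/3.53 = 75.4541 kN.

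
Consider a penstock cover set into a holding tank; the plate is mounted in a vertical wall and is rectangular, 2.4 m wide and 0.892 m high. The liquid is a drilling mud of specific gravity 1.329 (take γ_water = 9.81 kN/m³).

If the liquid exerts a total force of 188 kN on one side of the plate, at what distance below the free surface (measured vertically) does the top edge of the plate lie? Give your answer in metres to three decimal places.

d_top ≈ 6.290 m

γ = 1.329 × 9.81 = 13.03749 kN/m³.
A = 2.4 × 0.892 = 2.1408 m².
From F = γ·h_c·A, the centroid depth is h_c = 188/(13.03749 × 2.1408) = 6.73578 m.
The centroid lies 0.892/2 = 0.446 m below the top edge, so the top edge sits at h_top = 6.73578 − 0.446 = 6.28978 m below the surface.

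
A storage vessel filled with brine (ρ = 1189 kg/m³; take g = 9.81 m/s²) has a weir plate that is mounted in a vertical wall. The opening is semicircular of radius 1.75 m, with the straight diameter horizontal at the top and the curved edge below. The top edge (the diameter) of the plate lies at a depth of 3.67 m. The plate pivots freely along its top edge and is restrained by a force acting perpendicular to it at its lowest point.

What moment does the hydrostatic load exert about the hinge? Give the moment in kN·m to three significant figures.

γ = ρg = 1189 × 9.81 / 1000 = 11.66409 kN/m³.
The centroid of a semicircle lies 4r/(3π) = 0.742723 m from the diameter, here below the top edge, so the centroid depth is h_c = 3.67 + 0.742723 = 4.41272 m.
A = πr²/2 = π × 1.75²/2 = 4.81056 m².
Resultant F = γ·h_c·A = 11.66409 × 4.41272 × 4.81056 = 247.601 kN.
I_c = (π/8 − 8/(9π))·r⁴ = 0.109757 × 1.75⁴ = 1.0294 m⁴.
Centre of pressure: y_p = y_c + I_c/(y_c·A) = 4.41272 + 1.0294/(4.41272 × 4.81056) = 4.41272 + 0.0484933 = 4.46121 m along the plane.
The resultant acts 0.742723 + 0.0484933 = 0.791216 m (along the plate) below the hinge at the top edge, so the moment about the hinge is M = F × 0.791216 = 247.601 × 0.791216 = 195.906 kN·m.

M ≈ 196 kN·m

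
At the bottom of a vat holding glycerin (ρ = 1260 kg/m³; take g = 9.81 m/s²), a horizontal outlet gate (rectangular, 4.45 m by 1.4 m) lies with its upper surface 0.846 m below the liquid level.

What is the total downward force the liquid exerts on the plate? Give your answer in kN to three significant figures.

F ≈ 65.1 kN

γ = ρg = 1260 × 9.81 / 1000 = 12.3606 kN/m³.
The plate is horizontal, so pressure is uniform at p = γ·h = 12.3606 × 0.846 = 10.4571 kN/m².
A = 4.45 × 1.4 = 6.23 m².
F = p·A = 10.4571 × 6.23 = 65.1477 kN.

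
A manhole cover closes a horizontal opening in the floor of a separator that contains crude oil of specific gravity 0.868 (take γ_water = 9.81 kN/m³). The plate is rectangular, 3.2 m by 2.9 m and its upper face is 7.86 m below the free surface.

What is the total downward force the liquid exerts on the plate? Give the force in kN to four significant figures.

F ≈ 621.1 kN

γ = 0.868 × 9.81 = 8.51508 kN/m³.
The plate is horizontal, so pressure is uniform at p = γ·h = 8.51508 × 7.86 = 66.9285 kN/m².
A = 3.2 × 2.9 = 9.28 m².
F = p·A = 66.9285 × 9.28 = 621.096 kN.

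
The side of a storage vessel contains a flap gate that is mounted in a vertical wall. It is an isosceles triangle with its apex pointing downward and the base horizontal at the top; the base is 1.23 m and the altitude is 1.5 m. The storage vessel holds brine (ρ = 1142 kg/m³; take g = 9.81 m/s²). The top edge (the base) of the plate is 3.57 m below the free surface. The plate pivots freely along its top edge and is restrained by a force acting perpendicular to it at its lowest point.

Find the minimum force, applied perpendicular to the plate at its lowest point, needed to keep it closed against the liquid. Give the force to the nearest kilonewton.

γ = ρg = 1142 × 9.81 / 1000 = 11.20302 kN/m³.
With the apex down, the centroid sits h/3 = 1.5/3 = 0.5 m below the base (the top edge), so the centroid depth is h_c = 3.57 + 0.5 = 4.07 m.
A = ½ × 1.23 × 1.5 = 0.9225 m².
Resultant F = γ·h_c·A = 11.20302 × 4.07 × 0.9225 = 42.0626 kN.
I_c = b·h³/36 = 1.23 × 1.5³/36 = 0.115312 m⁴.
Centre of pressure: y_p = y_c + I_c/(y_c·A) = 4.07 + 0.115312/(4.07 × 0.9225) = 4.07 + 0.0307124 = 4.10071 m along the plane.
The resultant acts 0.5 + 0.0307124 = 0.530712 m (along the plate) below the hinge at the top edge, so the moment about the hinge is M = F × 0.530712 = 42.0626 × 0.530712 = 22.3231 kN·m.
A normal force at the bottom, 1.5 m from the hinge, must supply this moment: P = 22.3231/1.5 = 14.8821 kN.

P ≈ 15 kN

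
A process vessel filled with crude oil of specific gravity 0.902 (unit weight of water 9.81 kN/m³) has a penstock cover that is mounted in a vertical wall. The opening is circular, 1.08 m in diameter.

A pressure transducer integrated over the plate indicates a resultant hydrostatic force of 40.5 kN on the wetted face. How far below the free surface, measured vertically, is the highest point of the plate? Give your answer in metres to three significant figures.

d_top ≈ 4.46 m

γ = 0.902 × 9.81 = 8.84862 kN/m³.
A = π(0.54)² = 0.916088 m².
From F = γ·h_c·A, the centroid depth is h_c = 40.5/(8.84862 × 0.916088) = 4.99623 m.
The centroid is at the centre, 0.54 m below the top of the plate, so the highest point sits at h_top = 4.99623 − 0.54 = 4.45623 m below the surface.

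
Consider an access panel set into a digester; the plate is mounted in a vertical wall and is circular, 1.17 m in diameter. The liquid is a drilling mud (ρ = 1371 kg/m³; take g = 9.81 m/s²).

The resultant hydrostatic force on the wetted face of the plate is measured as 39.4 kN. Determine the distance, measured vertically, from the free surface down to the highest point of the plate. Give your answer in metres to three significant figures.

d_top ≈ 2.14 m

γ = ρg = 1371 × 9.81 / 1000 = 13.44951 kN/m³.
A = π(0.585)² = 1.07513 m².
From F = γ·h_c·A, the centroid depth is h_c = 39.4/(13.44951 × 1.07513) = 2.72476 m.
The centroid is at the centre, 0.585 m below the top of the plate, so the highest point sits at h_top = 2.72476 − 0.585 = 2.13976 m below the surface.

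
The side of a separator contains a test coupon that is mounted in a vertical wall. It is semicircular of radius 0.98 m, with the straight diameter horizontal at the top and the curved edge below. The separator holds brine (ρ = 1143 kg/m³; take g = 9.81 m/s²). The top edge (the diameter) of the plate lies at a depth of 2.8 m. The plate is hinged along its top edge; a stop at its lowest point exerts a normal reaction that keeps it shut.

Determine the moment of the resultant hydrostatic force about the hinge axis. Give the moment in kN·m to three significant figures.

γ = ρg = 1143 × 9.81 / 1000 = 11.21283 kN/m³.
The centroid of a semicircle lies 4r/(3π) = 0.415925 m from the diameter, here below the top edge, so the centroid depth is h_c = 2.8 + 0.415925 = 3.21592 m.
A = πr²/2 = π × 0.98²/2 = 1.50859 m².
Resultant F = γ·h_c·A = 11.21283 × 3.21592 × 1.50859 = 54.3991 kN.
I_c = (π/8 − 8/(9π))·r⁴ = 0.109757 × 0.98⁴ = 0.101236 m⁴.
Centre of pressure: y_p = y_c + I_c/(y_c·A) = 3.21592 + 0.101236/(3.21592 × 1.50859) = 3.21592 + 0.0208669 = 3.23679 m along the plane.
The resultant acts 0.415925 + 0.0208669 = 0.436792 m (along the plate) below the hinge at the top edge, so the moment about the hinge is M = F × 0.436792 = 54.3991 × 0.436792 = 23.7611 kN·m.

M ≈ 23.8 kN·m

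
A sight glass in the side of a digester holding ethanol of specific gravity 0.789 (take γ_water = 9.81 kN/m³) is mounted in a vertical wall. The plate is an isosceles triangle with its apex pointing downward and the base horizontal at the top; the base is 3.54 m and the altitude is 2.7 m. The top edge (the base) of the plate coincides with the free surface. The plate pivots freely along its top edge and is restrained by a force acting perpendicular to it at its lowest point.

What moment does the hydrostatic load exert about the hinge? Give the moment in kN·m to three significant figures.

M ≈ 44.9 kN·m

γ = 0.789 × 9.81 = 7.74009 kN/m³.
With the apex down, the centroid sits h/3 = 2.7/3 = 0.9 m below the base (the top edge), so the centroid depth is h_c = 0.9 m.
A = ½ × 3.54 × 2.7 = 4.779 m².
Resultant F = γ·h_c·A = 7.74009 × 0.9 × 4.779 = 33.2909 kN.
I_c = b·h³/36 = 3.54 × 2.7³/36 = 1.9355 m⁴.
Centre of pressure: y_p = y_c + I_c/(y_c·A) = 0.9 + 1.9355/(0.9 × 4.779) = 0.9 + 0.450001 = 1.35 m along the plane.
The resultant acts 0.9 + 0.450001 = 1.35 m (along the plate) below the hinge at the top edge, so the moment about the hinge is M = F × 1.35 = 33.2909 × 1.35 = 44.9427 kN·m.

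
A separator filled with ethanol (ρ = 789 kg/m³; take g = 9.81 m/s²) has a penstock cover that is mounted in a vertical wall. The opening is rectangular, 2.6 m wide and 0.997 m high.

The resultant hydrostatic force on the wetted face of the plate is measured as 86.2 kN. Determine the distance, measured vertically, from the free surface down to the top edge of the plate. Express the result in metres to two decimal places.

d_top ≈ 3.80 m

γ = ρg = 789 × 9.81 / 1000 = 7.74009 kN/m³.
A = 2.6 × 0.997 = 2.5922 m².
From F = γ·h_c·A, the centroid depth is h_c = 86.2/(7.74009 × 2.5922) = 4.29628 m.
The centroid lies 0.997/2 = 0.4985 m below the top edge, so the top edge sits at h_top = 4.29628 − 0.4985 = 3.79778 m below the surface.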